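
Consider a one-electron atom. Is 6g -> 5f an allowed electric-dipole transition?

l: 4 → 3 (Δl = -1). Δl = ±1 ✓.
All E1 selection rules are satisfied.

allowed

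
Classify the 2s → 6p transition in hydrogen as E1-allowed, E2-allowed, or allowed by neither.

Δl = 1 − 0 = +1; l_i + l_f = 1.
E1 (Δl = ±1): satisfied.
E2 (Δl = 0,±2, l_i+l_f ≥ 2): not satisfied.

E1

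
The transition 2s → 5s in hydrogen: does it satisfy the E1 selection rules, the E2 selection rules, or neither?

neither

Δl = 0 − 0 = +0; l_i + l_f = 0.
E1 (Δl = ±1): not satisfied.
E2 (Δl = 0,±2, l_i+l_f ≥ 2): not satisfied.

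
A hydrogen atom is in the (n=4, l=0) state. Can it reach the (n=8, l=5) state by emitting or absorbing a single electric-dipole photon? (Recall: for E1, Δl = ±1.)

forbidden

l: 0 → 5 (Δl = +5). Δl = ±1 ✗.
The transition is electric-dipole forbidden.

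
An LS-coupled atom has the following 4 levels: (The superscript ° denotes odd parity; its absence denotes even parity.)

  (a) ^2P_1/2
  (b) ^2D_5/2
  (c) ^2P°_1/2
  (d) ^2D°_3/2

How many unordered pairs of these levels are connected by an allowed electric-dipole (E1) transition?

(a)–(b): forbidden (parity, ΔJ).
(a)–(c): allowed.
(a)–(d): allowed.
(b)–(c): forbidden (ΔJ).
(b)–(d): allowed.
(c)–(d): forbidden (parity).
Allowed pairs: 3 of 6.

3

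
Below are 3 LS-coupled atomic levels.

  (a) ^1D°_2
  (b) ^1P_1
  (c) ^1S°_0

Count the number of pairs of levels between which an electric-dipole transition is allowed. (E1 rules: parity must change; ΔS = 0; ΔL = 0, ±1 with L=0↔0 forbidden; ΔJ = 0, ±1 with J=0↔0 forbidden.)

(a)–(b): allowed.
(a)–(c): forbidden (parity, ΔL, ΔJ).
(b)–(c): allowed.
Allowed pairs: 2 of 3.

2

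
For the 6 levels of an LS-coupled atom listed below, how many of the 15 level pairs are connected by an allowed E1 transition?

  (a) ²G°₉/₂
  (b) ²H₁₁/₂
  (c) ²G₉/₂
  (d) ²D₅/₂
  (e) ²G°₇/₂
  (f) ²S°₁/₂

(a)–(b): allowed.
(a)–(c): allowed.
(a)–(d): forbidden (ΔL, ΔJ).
(a)–(e): forbidden (parity).
(a)–(f): forbidden (parity, ΔL, ΔJ).
(b)–(c): forbidden (parity).
(b)–(d): forbidden (parity, ΔL, ΔJ).
(b)–(e): forbidden (ΔJ).
(b)–(f): forbidden (ΔL, ΔJ).
(c)–(d): forbidden (parity, ΔL, ΔJ).
(c)–(e): allowed.
(c)–(f): forbidden (ΔL, ΔJ).
(d)–(e): forbidden (ΔL).
(d)–(f): forbidden (ΔL, ΔJ).
(e)–(f): forbidden (parity, ΔL, ΔJ).
Allowed pairs: 3 of 15.

3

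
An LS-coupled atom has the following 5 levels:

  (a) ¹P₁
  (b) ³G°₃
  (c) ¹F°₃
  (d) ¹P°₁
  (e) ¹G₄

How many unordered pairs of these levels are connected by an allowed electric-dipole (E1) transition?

(a)–(b): forbidden (ΔS, ΔL, ΔJ).
(a)–(c): forbidden (ΔL, ΔJ).
(a)–(d): allowed.
(a)–(e): forbidden (parity, ΔL, ΔJ).
(b)–(c): forbidden (parity, ΔS).
(b)–(d): forbidden (parity, ΔS, ΔL, ΔJ).
(b)–(e): forbidden (ΔS).
(c)–(d): forbidden (parity, ΔL, ΔJ).
(c)–(e): allowed.
(d)–(e): forbidden (ΔL, ΔJ).
Allowed pairs: 2 of 10.

2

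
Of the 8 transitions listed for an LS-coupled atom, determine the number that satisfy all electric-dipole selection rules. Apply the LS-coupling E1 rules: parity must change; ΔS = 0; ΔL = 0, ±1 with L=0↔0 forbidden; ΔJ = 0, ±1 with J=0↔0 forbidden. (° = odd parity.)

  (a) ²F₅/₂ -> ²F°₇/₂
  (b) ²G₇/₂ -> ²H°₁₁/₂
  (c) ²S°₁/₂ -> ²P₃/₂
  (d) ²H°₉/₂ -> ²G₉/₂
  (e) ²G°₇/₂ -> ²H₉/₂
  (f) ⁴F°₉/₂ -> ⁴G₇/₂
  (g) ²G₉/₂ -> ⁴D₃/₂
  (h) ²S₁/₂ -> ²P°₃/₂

6

(a) allowed
(b) forbidden (ΔJ fails)
(c) allowed
(d) allowed
(e) allowed
(f) allowed
(g) forbidden (parity, ΔS, ΔL, ΔJ fail)
(h) allowed
Total allowed: 6 of 8.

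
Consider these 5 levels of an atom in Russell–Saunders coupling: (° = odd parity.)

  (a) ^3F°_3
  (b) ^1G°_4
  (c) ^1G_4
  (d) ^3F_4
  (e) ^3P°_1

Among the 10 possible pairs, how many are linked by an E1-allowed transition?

2

(a)–(b): forbidden (parity, ΔS).
(a)–(c): forbidden (ΔS).
(a)–(d): allowed.
(a)–(e): forbidden (parity, ΔL, ΔJ).
(b)–(c): allowed.
(b)–(d): forbidden (ΔS).
(b)–(e): forbidden (parity, ΔS, ΔL, ΔJ).
(c)–(d): forbidden (parity, ΔS).
(c)–(e): forbidden (ΔS, ΔL, ΔJ).
(d)–(e): forbidden (ΔL, ΔJ).
Allowed pairs: 2 of 10.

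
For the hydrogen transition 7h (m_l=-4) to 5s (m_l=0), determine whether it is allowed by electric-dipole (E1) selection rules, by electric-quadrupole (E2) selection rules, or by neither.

neither

Δl = 0 − 5 = -5; l_i + l_f = 5.
Δm_l = +4.
E1 (Δl = ±1, |Δm_l| ≤ 1): not satisfied.
E2 (Δl = 0,±2, l_i+l_f ≥ 2, |Δm_l| ≤ 2): not satisfied.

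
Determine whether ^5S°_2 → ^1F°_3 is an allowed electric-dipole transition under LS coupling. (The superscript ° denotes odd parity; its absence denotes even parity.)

Initial level: S=2, L=0, J=2, parity odd. Final level: S=0, L=3, J=3, parity odd.
Parity must change: odd → odd — ✗.
ΔS = 0: S: 2 → 0 — ✗.
ΔL = 0, ±1 (not L=0↔0): L: 0 → 3, ΔL = +3 — ✗.
ΔJ = 0, ±1 (not J=0↔0): J: 2 → 3, ΔJ = +1 — ✓.
Rule(s) violated: parity, ΔS, ΔL.

forbidden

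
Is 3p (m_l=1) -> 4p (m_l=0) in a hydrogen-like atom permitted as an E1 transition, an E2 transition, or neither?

Δl = 1 − 1 = +0; l_i + l_f = 2.
Δm_l = -1.
E1 (Δl = ±1, |Δm_l| ≤ 1): not satisfied.
E2 (Δl = 0,±2, l_i+l_f ≥ 2, |Δm_l| ≤ 2): satisfied.

E2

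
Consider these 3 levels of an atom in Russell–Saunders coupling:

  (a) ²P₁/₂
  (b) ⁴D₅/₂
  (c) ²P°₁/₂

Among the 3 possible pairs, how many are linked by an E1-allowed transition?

(a)–(b): forbidden (parity, ΔS, ΔJ).
(a)–(c): allowed.
(b)–(c): forbidden (ΔS, ΔJ).
Allowed pairs: 1 of 3.

1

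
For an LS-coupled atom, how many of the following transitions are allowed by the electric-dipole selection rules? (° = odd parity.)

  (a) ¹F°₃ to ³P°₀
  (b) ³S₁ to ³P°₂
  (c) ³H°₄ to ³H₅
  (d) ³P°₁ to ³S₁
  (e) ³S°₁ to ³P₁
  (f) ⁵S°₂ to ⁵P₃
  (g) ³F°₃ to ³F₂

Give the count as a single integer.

(a) forbidden (parity, ΔS, ΔL, ΔJ fail)
(b) allowed
(c) allowed
(d) allowed
(e) allowed
(f) allowed
(g) allowed
Total allowed: 6 of 7.

6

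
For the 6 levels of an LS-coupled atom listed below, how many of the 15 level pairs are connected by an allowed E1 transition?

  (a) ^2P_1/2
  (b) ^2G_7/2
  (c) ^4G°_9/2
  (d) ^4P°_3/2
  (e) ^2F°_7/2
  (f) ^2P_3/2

(a)–(b): forbidden (parity, ΔL, ΔJ).
(a)–(c): forbidden (ΔS, ΔL, ΔJ).
(a)–(d): forbidden (ΔS).
(a)–(e): forbidden (ΔL, ΔJ).
(a)–(f): forbidden (parity).
(b)–(c): forbidden (ΔS).
(b)–(d): forbidden (ΔS, ΔL, ΔJ).
(b)–(e): allowed.
(b)–(f): forbidden (parity, ΔL, ΔJ).
(c)–(d): forbidden (parity, ΔL, ΔJ).
(c)–(e): forbidden (parity, ΔS).
(c)–(f): forbidden (ΔS, ΔL, ΔJ).
(d)–(e): forbidden (parity, ΔS, ΔL, ΔJ).
(d)–(f): forbidden (ΔS).
(e)–(f): forbidden (ΔL, ΔJ).
Allowed pairs: 1 of 15.

1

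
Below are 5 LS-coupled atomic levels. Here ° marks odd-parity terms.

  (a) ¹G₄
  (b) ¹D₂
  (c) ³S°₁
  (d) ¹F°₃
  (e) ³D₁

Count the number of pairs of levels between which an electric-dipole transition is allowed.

(a)–(b): forbidden (parity, ΔL, ΔJ).
(a)–(c): forbidden (ΔS, ΔL, ΔJ).
(a)–(d): allowed.
(a)–(e): forbidden (parity, ΔS, ΔL, ΔJ).
(b)–(c): forbidden (ΔS, ΔL).
(b)–(d): allowed.
(b)–(e): forbidden (parity, ΔS).
(c)–(d): forbidden (parity, ΔS, ΔL, ΔJ).
(c)–(e): forbidden (ΔL).
(d)–(e): forbidden (ΔS, ΔJ).
Allowed pairs: 2 of 10.

2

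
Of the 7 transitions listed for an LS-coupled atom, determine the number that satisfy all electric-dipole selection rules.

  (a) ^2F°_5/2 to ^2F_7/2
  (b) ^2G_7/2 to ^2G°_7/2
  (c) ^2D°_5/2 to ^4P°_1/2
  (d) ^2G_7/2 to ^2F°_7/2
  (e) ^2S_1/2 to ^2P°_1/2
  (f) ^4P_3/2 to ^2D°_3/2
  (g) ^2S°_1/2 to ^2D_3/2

(a) allowed
(b) allowed
(c) forbidden (parity, ΔS, ΔJ fail)
(d) allowed
(e) allowed
(f) forbidden (ΔS fails)
(g) forbidden (ΔL fails)
Total allowed: 4 of 7.

4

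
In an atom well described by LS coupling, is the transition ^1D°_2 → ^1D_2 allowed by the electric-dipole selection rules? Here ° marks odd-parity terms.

allowed

Reading off the term symbols: S 0→0, L 2→2, J 2→2, parity odd→even.
Parity must change: odd → even — ✓.
ΔS = 0: S: 0 → 0 — ✓.
ΔL = 0, ±1 (not L=0↔0): L: 2 → 2, ΔL = +0 — ✓.
ΔJ = 0, ±1 (not J=0↔0): J: 2 → 2, ΔJ = +0 — ✓.
All four E1 rules are satisfied.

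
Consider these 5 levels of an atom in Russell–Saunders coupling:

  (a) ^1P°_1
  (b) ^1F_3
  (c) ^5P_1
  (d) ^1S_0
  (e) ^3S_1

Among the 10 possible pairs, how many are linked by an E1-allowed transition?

1

(a)–(b): forbidden (ΔL, ΔJ).
(a)–(c): forbidden (ΔS).
(a)–(d): allowed.
(a)–(e): forbidden (ΔS).
(b)–(c): forbidden (parity, ΔS, ΔL, ΔJ).
(b)–(d): forbidden (parity, ΔL, ΔJ).
(b)–(e): forbidden (parity, ΔS, ΔL, ΔJ).
(c)–(d): forbidden (parity, ΔS).
(c)–(e): forbidden (parity, ΔS).
(d)–(e): forbidden (parity, ΔS, ΔL).
Allowed pairs: 1 of 10.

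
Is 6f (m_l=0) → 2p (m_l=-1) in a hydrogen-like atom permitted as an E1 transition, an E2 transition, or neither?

Δl = 1 − 3 = -2; l_i + l_f = 4.
Δm_l = -1.
E1 (Δl = ±1, |Δm_l| ≤ 1): not satisfied.
E2 (Δl = 0,±2, l_i+l_f ≥ 2, |Δm_l| ≤ 2): satisfied.

E2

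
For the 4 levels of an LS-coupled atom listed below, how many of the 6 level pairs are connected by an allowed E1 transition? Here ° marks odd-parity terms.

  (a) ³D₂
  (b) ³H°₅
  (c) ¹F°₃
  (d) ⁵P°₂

(a)–(b): forbidden (ΔL, ΔJ).
(a)–(c): forbidden (ΔS).
(a)–(d): forbidden (ΔS).
(b)–(c): forbidden (parity, ΔS, ΔL, ΔJ).
(b)–(d): forbidden (parity, ΔS, ΔL, ΔJ).
(c)–(d): forbidden (parity, ΔS, ΔL).
Allowed pairs: 0 of 6.

0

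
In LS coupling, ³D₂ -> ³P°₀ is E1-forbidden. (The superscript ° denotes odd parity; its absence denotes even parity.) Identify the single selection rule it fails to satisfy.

ΔS = 0: S: 1 → 1 — passes.
Parity must change: even → odd — passes.
ΔJ = 0, ±1 (not J=0↔0): J: 2 → 0, ΔJ = -2 — fails.
ΔL = 0, ±1 (not L=0↔0): L: 2 → 1, ΔL = -1 — passes.

the ΔJ = 0, ±1 rule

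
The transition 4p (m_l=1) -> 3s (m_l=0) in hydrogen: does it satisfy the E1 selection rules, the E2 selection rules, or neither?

E1

Δl = 0 − 1 = -1; l_i + l_f = 1.
Δm_l = -1.
E1 (Δl = ±1, |Δm_l| ≤ 1): satisfied.
E2 (Δl = 0,±2, l_i+l_f ≥ 2, |Δm_l| ≤ 2): not satisfied.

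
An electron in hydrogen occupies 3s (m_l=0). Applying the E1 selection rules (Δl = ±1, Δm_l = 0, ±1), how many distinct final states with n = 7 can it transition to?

3

E1 requires Δl = ±1, so l_f ∈ {-1, 1}; with 0 ≤ l_f ≤ n_f−1 = 6, the allowed l_f values are {1}.
For l_f = 1: m_f ∈ {m_i−1, m_i, m_i+1} ∩ [−1, 1] = {-1, 0, 1} → 3 states.
Total: 3.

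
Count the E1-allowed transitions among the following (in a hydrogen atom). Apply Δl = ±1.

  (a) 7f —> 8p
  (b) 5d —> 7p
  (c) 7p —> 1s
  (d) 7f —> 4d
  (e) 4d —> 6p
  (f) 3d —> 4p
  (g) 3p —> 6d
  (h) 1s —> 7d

(a) forbidden — Δl = -2 (E1 requires Δl = ±1)
(b) allowed
(c) allowed
(d) allowed
(e) allowed
(f) allowed
(g) allowed
(h) forbidden — Δl = +2 (E1 requires Δl = ±1)
Total allowed: 6 of 8.

6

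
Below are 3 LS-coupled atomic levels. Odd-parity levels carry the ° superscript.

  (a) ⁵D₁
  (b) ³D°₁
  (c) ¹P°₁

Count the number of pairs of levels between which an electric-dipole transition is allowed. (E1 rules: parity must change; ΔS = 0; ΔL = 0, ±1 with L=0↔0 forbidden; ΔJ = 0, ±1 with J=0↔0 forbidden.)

(a)–(b): forbidden (ΔS).
(a)–(c): forbidden (ΔS).
(b)–(c): forbidden (parity, ΔS).
Allowed pairs: 0 of 3.

0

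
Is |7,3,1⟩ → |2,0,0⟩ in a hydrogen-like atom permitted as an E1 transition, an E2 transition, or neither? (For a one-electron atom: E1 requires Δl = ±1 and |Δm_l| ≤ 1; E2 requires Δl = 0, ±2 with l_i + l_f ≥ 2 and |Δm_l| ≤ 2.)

neither

Δl = 0 − 3 = -3; l_i + l_f = 3.
Δm_l = -1.
E1 (Δl = ±1, |Δm_l| ≤ 1): not satisfied.
E2 (Δl = 0,±2, l_i+l_f ≥ 2, |Δm_l| ≤ 2): not satisfied.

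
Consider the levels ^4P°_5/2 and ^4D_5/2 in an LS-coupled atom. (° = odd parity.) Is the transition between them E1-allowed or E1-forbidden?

Reading off the term symbols: S 3/2→3/2, L 1→2, J 5/2→5/2, parity odd→even.
Parity must change: odd → even — satisfied.
ΔS = 0: S: 3/2 → 3/2 — satisfied.
ΔL = 0, ±1 (not L=0↔0): L: 1 → 2, ΔL = +1 — satisfied.
ΔJ = 0, ±1 (not J=0↔0): J: 5/2 → 5/2, ΔJ = +0 — satisfied.
All four E1 rules are satisfied.

allowed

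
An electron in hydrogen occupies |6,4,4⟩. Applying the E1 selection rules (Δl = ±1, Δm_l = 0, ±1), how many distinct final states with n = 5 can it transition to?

E1 requires Δl = ±1, so l_f ∈ {3, 5}; with 0 ≤ l_f ≤ n_f−1 = 4, the allowed l_f values are {3}.
For l_f = 3: m_f ∈ {m_i−1, m_i, m_i+1} ∩ [−3, 3] = {3} → 1 state.
Total: 1.

1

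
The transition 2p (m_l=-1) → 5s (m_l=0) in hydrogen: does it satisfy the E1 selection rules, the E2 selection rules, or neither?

Δl = 0 − 1 = -1; l_i + l_f = 1.
Δm_l = +1.
E1 (Δl = ±1, |Δm_l| ≤ 1): satisfied.
E2 (Δl = 0,±2, l_i+l_f ≥ 2, |Δm_l| ≤ 2): not satisfied.

E1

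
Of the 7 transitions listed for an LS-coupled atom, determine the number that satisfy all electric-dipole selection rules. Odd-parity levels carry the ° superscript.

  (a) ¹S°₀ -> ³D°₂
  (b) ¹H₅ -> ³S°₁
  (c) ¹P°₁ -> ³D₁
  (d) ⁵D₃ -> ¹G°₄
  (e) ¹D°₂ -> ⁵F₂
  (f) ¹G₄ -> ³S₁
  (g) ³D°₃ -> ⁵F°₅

(a) forbidden (parity, ΔS, ΔL, ΔJ fail)
(b) forbidden (ΔS, ΔL, ΔJ fail)
(c) forbidden (ΔS fails)
(d) forbidden (ΔS, ΔL fail)
(e) forbidden (ΔS fails)
(f) forbidden (parity, ΔS, ΔL, ΔJ fail)
(g) forbidden (parity, ΔS, ΔJ fail)
Total allowed: 0 of 7.

0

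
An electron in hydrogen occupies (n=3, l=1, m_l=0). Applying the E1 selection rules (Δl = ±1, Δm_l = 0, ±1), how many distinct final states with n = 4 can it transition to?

4

E1 requires Δl = ±1, so l_f ∈ {0, 2}; with 0 ≤ l_f ≤ n_f−1 = 3, the allowed l_f values are {0, 2}.
For l_f = 0: m_f ∈ {m_i−1, m_i, m_i+1} ∩ [−0, 0] = {0} → 1 state.
For l_f = 2: m_f ∈ {m_i−1, m_i, m_i+1} ∩ [−2, 2] = {-1, 0, 1} → 3 states.
Total: 4.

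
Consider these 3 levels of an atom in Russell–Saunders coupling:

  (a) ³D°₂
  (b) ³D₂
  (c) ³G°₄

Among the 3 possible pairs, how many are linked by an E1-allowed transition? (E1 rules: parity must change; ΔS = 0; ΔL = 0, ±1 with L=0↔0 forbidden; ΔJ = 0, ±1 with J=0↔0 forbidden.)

1

(a)–(b): allowed.
(a)–(c): forbidden (parity, ΔL, ΔJ).
(b)–(c): forbidden (ΔL, ΔJ).
Allowed pairs: 1 of 3.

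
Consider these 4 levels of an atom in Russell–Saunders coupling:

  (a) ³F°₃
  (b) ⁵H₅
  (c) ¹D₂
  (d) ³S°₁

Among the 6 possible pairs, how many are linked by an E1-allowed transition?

(a)–(b): forbidden (ΔS, ΔL, ΔJ).
(a)–(c): forbidden (ΔS).
(a)–(d): forbidden (parity, ΔL, ΔJ).
(b)–(c): forbidden (parity, ΔS, ΔL, ΔJ).
(b)–(d): forbidden (ΔS, ΔL, ΔJ).
(c)–(d): forbidden (ΔS, ΔL).
Allowed pairs: 0 of 6.

0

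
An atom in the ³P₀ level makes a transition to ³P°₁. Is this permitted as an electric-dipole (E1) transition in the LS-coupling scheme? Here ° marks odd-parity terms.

Initial level: S=1, L=1, J=0, parity even. Final level: S=1, L=1, J=1, parity odd.
Parity must change: even → odd — ✓.
ΔL = 0, ±1 (not L=0↔0): L: 1 → 1, ΔL = +0 — ✓.
ΔJ = 0, ±1 (not J=0↔0): J: 0 → 1, ΔJ = +1 — ✓.
ΔS = 0: S: 1 → 1 — ✓.
All four E1 rules are satisfied.

allowed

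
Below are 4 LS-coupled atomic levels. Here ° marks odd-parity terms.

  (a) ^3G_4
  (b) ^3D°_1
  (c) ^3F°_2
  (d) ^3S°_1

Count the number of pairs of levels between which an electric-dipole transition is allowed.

0

(a)–(b): forbidden (ΔL, ΔJ).
(a)–(c): forbidden (ΔJ).
(a)–(d): forbidden (ΔL, ΔJ).
(b)–(c): forbidden (parity).
(b)–(d): forbidden (parity, ΔL).
(c)–(d): forbidden (parity, ΔL).
Allowed pairs: 0 of 6.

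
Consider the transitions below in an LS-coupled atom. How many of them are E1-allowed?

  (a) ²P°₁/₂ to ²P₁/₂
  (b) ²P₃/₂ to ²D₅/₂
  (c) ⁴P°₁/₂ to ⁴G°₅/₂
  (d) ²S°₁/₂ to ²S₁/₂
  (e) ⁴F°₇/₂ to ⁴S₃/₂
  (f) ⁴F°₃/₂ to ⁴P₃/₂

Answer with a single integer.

(a) allowed
(b) forbidden (parity fails)
(c) forbidden (parity, ΔL, ΔJ fail)
(d) forbidden (ΔL fails)
(e) forbidden (ΔL, ΔJ fail)
(f) forbidden (ΔL fails)
Total allowed: 1 of 6.

1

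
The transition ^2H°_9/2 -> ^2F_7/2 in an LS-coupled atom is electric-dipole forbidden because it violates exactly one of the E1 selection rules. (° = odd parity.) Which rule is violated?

Initial level: S=1/2, L=5, J=9/2, parity odd. Final level: S=1/2, L=3, J=7/2, parity even.
Parity must change: odd → even — passes.
ΔL = 0, ±1 (not L=0↔0): L: 5 → 3, ΔL = -2 — fails.
ΔJ = 0, ±1 (not J=0↔0): J: 9/2 → 7/2, ΔJ = -1 — passes.
ΔS = 0: S: 1/2 → 1/2 — passes.

the ΔL = 0, ±1 rule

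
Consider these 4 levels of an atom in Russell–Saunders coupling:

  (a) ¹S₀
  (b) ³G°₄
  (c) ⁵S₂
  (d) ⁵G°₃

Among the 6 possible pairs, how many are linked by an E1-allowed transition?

0

(a)–(b): forbidden (ΔS, ΔL, ΔJ).
(a)–(c): forbidden (parity, ΔS, ΔL, ΔJ).
(a)–(d): forbidden (ΔS, ΔL, ΔJ).
(b)–(c): forbidden (ΔS, ΔL, ΔJ).
(b)–(d): forbidden (parity, ΔS).
(c)–(d): forbidden (ΔL).
Allowed pairs: 0 of 6.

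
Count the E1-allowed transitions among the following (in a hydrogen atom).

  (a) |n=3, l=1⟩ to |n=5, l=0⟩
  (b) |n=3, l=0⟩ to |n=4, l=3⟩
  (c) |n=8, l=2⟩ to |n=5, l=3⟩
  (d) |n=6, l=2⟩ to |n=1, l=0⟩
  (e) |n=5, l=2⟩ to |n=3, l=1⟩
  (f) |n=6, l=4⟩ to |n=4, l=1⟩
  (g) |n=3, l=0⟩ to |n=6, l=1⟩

(a) allowed
(b) forbidden — Δl = +3 (E1 requires Δl = ±1)
(c) allowed
(d) forbidden — Δl = -2 (E1 requires Δl = ±1)
(e) allowed
(f) forbidden — Δl = -3 (E1 requires Δl = ±1)
(g) allowed
Total allowed: 4 of 7.

4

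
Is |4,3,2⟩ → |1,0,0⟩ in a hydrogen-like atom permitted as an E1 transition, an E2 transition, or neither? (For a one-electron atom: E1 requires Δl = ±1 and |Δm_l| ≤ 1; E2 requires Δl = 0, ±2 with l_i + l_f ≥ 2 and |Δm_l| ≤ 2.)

neither

Δl = 0 − 3 = -3; l_i + l_f = 3.
Δm_l = -2.
E1 (Δl = ±1, |Δm_l| ≤ 1): not satisfied.
E2 (Δl = 0,±2, l_i+l_f ≥ 2, |Δm_l| ≤ 2): not satisfied.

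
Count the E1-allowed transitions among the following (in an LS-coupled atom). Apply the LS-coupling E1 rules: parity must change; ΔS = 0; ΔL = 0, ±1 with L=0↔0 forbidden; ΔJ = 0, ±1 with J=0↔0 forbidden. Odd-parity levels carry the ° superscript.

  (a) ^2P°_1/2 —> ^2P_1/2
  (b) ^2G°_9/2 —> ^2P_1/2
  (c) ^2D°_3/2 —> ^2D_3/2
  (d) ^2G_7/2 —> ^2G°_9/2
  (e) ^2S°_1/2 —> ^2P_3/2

4

(a) allowed
(b) forbidden (ΔL, ΔJ fail)
(c) allowed
(d) allowed
(e) allowed
Total allowed: 4 of 5.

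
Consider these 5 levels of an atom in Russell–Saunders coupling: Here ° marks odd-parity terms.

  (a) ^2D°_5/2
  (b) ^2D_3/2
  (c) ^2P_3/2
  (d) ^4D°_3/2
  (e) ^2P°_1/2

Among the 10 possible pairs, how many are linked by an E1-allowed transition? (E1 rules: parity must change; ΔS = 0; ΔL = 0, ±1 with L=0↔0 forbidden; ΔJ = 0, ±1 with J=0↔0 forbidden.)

4

(a)–(b): allowed.
(a)–(c): allowed.
(a)–(d): forbidden (parity, ΔS).
(a)–(e): forbidden (parity, ΔJ).
(b)–(c): forbidden (parity).
(b)–(d): forbidden (ΔS).
(b)–(e): allowed.
(c)–(d): forbidden (ΔS).
(c)–(e): allowed.
(d)–(e): forbidden (parity, ΔS).
Allowed pairs: 4 of 10.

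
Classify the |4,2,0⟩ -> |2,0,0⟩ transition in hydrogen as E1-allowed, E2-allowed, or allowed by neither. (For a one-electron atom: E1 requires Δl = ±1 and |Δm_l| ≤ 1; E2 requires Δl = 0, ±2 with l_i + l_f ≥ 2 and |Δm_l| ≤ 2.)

E2

Δl = 0 − 2 = -2; l_i + l_f = 2.
Δm_l = +0.
E1 (Δl = ±1, |Δm_l| ≤ 1): not satisfied.
E2 (Δl = 0,±2, l_i+l_f ≥ 2, |Δm_l| ≤ 2): satisfied.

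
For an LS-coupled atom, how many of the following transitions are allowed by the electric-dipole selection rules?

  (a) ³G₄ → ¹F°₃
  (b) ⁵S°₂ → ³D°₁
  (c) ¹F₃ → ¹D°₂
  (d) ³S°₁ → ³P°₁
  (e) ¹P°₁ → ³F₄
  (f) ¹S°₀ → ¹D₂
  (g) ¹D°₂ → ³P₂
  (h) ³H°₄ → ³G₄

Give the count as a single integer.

2

(a) forbidden (ΔS fails)
(b) forbidden (parity, ΔS, ΔL fail)
(c) allowed
(d) forbidden (parity fails)
(e) forbidden (ΔS, ΔL, ΔJ fail)
(f) forbidden (ΔL, ΔJ fail)
(g) forbidden (ΔS fails)
(h) allowed
Total allowed: 2 of 8.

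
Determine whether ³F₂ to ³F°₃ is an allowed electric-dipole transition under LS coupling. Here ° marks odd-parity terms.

Reading off the term symbols: S 1→1, L 3→3, J 2→3, parity even→odd.
Parity must change: even → odd — passes.
ΔS = 0: S: 1 → 1 — passes.
ΔL = 0, ±1 (not L=0↔0): L: 3 → 3, ΔL = +0 — passes.
ΔJ = 0, ±1 (not J=0↔0): J: 2 → 3, ΔJ = +1 — passes.
All four E1 rules are satisfied.

allowed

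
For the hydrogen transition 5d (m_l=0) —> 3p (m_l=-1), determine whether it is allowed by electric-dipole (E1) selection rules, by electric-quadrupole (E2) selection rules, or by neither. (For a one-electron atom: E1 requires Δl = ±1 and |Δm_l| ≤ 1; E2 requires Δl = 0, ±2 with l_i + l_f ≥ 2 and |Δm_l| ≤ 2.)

Δl = 1 − 2 = -1; l_i + l_f = 3.
Δm_l = -1.
E1 (Δl = ±1, |Δm_l| ≤ 1): satisfied.
E2 (Δl = 0,±2, l_i+l_f ≥ 2, |Δm_l| ≤ 2): not satisfied.

E1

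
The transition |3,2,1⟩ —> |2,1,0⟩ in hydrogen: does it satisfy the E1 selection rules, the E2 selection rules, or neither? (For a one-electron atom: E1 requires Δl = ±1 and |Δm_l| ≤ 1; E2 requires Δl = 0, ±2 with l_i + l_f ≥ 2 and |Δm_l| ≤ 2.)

E1

Δl = 1 − 2 = -1; l_i + l_f = 3.
Δm_l = -1.
E1 (Δl = ±1, |Δm_l| ≤ 1): satisfied.
E2 (Δl = 0,±2, l_i+l_f ≥ 2, |Δm_l| ≤ 2): not satisfied.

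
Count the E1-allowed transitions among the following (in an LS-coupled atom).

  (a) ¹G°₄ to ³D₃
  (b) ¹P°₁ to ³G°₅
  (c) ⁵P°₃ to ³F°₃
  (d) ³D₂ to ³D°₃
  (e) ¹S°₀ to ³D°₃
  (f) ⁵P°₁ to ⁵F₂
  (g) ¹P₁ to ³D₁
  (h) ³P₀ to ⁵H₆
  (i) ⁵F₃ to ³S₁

(a) forbidden (ΔS, ΔL fail)
(b) forbidden (parity, ΔS, ΔL, ΔJ fail)
(c) forbidden (parity, ΔS, ΔL fail)
(d) allowed
(e) forbidden (parity, ΔS, ΔL, ΔJ fail)
(f) forbidden (ΔL fails)
(g) forbidden (parity, ΔS fail)
(h) forbidden (parity, ΔS, ΔL, ΔJ fail)
(i) forbidden (parity, ΔS, ΔL, ΔJ fail)
Total allowed: 1 of 9.

1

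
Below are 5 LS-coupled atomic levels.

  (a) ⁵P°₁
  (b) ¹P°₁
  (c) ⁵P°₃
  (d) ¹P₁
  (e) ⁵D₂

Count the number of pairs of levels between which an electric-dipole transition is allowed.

3

(a)–(b): forbidden (parity, ΔS).
(a)–(c): forbidden (parity, ΔJ).
(a)–(d): forbidden (ΔS).
(a)–(e): allowed.
(b)–(c): forbidden (parity, ΔS, ΔJ).
(b)–(d): allowed.
(b)–(e): forbidden (ΔS).
(c)–(d): forbidden (ΔS, ΔJ).
(c)–(e): allowed.
(d)–(e): forbidden (parity, ΔS).
Allowed pairs: 3 of 10.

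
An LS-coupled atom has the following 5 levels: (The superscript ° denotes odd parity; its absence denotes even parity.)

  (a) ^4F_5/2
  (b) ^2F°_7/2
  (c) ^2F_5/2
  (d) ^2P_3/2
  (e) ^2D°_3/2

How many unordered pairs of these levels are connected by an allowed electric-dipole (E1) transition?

(a)–(b): forbidden (ΔS).
(a)–(c): forbidden (parity, ΔS).
(a)–(d): forbidden (parity, ΔS, ΔL).
(a)–(e): forbidden (ΔS).
(b)–(c): allowed.
(b)–(d): forbidden (ΔL, ΔJ).
(b)–(e): forbidden (parity, ΔJ).
(c)–(d): forbidden (parity, ΔL).
(c)–(e): allowed.
(d)–(e): allowed.
Allowed pairs: 3 of 10.

3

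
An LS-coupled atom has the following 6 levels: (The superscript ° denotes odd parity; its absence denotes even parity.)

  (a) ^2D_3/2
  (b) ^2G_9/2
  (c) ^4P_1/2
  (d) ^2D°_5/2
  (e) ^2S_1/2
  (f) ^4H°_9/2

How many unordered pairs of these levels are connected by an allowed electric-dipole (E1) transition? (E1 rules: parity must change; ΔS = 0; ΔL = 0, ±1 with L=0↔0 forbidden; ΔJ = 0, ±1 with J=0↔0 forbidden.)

(a)–(b): forbidden (parity, ΔL, ΔJ).
(a)–(c): forbidden (parity, ΔS).
(a)–(d): allowed.
(a)–(e): forbidden (parity, ΔL).
(a)–(f): forbidden (ΔS, ΔL, ΔJ).
(b)–(c): forbidden (parity, ΔS, ΔL, ΔJ).
(b)–(d): forbidden (ΔL, ΔJ).
(b)–(e): forbidden (parity, ΔL, ΔJ).
(b)–(f): forbidden (ΔS).
(c)–(d): forbidden (ΔS, ΔJ).
(c)–(e): forbidden (parity, ΔS).
(c)–(f): forbidden (ΔL, ΔJ).
(d)–(e): forbidden (ΔL, ΔJ).
(d)–(f): forbidden (parity, ΔS, ΔL, ΔJ).
(e)–(f): forbidden (ΔS, ΔL, ΔJ).
Allowed pairs: 1 of 15.

1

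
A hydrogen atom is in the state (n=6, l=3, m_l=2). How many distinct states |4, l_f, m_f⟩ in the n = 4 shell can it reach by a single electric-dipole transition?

E1 requires Δl = ±1, so l_f ∈ {2, 4}; with 0 ≤ l_f ≤ n_f−1 = 3, the allowed l_f values are {2}.
For l_f = 2: m_f ∈ {m_i−1, m_i, m_i+1} ∩ [−2, 2] = {1, 2} → 2 states.
Total: 2.

2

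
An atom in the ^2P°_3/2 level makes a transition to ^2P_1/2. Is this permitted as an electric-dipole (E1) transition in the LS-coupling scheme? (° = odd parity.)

ΔS = 0: S: 1/2 → 1/2 — passes.
ΔL = 0, ±1 (not L=0↔0): L: 1 → 1, ΔL = +0 — passes.
Parity must change: odd → even — passes.
ΔJ = 0, ±1 (not J=0↔0): J: 3/2 → 1/2, ΔJ = -1 — passes.
All four E1 rules are satisfied.

allowed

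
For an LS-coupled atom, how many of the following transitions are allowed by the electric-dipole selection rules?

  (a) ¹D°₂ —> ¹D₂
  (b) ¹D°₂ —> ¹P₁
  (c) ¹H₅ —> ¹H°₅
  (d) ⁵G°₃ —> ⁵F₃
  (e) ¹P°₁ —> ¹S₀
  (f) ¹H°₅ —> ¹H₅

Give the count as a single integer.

6

(a) allowed
(b) allowed
(c) allowed
(d) allowed
(e) allowed
(f) allowed
Total allowed: 6 of 6.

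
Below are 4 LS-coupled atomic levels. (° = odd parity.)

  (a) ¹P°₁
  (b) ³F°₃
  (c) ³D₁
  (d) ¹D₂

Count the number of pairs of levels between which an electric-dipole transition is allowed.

(a)–(b): forbidden (parity, ΔS, ΔL, ΔJ).
(a)–(c): forbidden (ΔS).
(a)–(d): allowed.
(b)–(c): forbidden (ΔJ).
(b)–(d): forbidden (ΔS).
(c)–(d): forbidden (parity, ΔS).
Allowed pairs: 1 of 6.

1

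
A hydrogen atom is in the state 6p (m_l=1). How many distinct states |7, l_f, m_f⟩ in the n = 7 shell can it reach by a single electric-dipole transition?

4

E1 requires Δl = ±1, so l_f ∈ {0, 2}; with 0 ≤ l_f ≤ n_f−1 = 6, the allowed l_f values are {0, 2}.
For l_f = 0: m_f ∈ {m_i−1, m_i, m_i+1} ∩ [−0, 0] = {0} → 1 state.
For l_f = 2: m_f ∈ {m_i−1, m_i, m_i+1} ∩ [−2, 2] = {0, 1, 2} → 3 states.
Total: 4.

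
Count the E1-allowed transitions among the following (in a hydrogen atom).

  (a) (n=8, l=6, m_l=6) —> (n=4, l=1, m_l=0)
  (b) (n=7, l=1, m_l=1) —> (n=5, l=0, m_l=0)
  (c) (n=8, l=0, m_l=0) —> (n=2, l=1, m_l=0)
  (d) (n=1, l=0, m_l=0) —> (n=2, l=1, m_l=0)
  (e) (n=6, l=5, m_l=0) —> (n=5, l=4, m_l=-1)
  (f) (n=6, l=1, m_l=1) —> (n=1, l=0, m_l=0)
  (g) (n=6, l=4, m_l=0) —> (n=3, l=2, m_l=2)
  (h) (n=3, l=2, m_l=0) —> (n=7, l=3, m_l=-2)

5

(a) forbidden — Δl = -5 (E1 requires Δl = ±1); Δm_l = -6 (E1 requires Δm_l = 0, ±1)
(b) allowed
(c) allowed
(d) allowed
(e) allowed
(f) allowed
(g) forbidden — Δl = -2 (E1 requires Δl = ±1); Δm_l = +2 (E1 requires Δm_l = 0, ±1)
(h) forbidden — Δm_l = -2 (E1 requires Δm_l = 0, ±1)
Total allowed: 5 of 8.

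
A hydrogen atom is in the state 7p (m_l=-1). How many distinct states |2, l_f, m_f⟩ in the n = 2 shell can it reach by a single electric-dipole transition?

1

E1 requires Δl = ±1, so l_f ∈ {0, 2}; with 0 ≤ l_f ≤ n_f−1 = 1, the allowed l_f values are {0}.
For l_f = 0: m_f ∈ {m_i−1, m_i, m_i+1} ∩ [−0, 0] = {0} → 1 state.
Total: 1.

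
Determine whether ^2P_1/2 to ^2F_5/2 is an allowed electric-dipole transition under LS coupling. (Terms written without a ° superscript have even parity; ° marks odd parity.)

Parity must change: even → even — fails.
ΔS = 0: S: 1/2 → 1/2 — passes.
ΔJ = 0, ±1 (not J=0↔0): J: 1/2 → 5/2, ΔJ = +2 — fails.
ΔL = 0, ±1 (not L=0↔0): L: 1 → 3, ΔL = +2 — fails.
Rule(s) violated: parity, ΔL, ΔJ.

forbidden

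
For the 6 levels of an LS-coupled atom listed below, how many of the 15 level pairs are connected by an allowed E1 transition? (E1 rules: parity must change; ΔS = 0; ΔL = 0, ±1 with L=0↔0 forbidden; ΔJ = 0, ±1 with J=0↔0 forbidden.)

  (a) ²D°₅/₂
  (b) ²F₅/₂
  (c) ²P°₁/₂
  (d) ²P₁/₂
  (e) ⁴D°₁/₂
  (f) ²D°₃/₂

(a)–(b): allowed.
(a)–(c): forbidden (parity, ΔJ).
(a)–(d): forbidden (ΔJ).
(a)–(e): forbidden (parity, ΔS, ΔJ).
(a)–(f): forbidden (parity).
(b)–(c): forbidden (ΔL, ΔJ).
(b)–(d): forbidden (parity, ΔL, ΔJ).
(b)–(e): forbidden (ΔS, ΔJ).
(b)–(f): allowed.
(c)–(d): allowed.
(c)–(e): forbidden (parity, ΔS).
(c)–(f): forbidden (parity).
(d)–(e): forbidden (ΔS).
(d)–(f): allowed.
(e)–(f): forbidden (parity, ΔS).
Allowed pairs: 4 of 15.

4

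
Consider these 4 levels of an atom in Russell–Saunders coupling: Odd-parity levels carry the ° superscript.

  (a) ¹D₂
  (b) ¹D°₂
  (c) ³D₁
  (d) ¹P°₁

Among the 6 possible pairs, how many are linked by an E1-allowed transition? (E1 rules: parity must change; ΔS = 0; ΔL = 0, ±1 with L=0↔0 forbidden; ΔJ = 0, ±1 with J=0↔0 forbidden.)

2

(a)–(b): allowed.
(a)–(c): forbidden (parity, ΔS).
(a)–(d): allowed.
(b)–(c): forbidden (ΔS).
(b)–(d): forbidden (parity).
(c)–(d): forbidden (ΔS).
Allowed pairs: 2 of 6.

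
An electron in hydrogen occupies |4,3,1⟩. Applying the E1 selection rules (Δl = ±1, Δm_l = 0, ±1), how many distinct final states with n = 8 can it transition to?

6

E1 requires Δl = ±1, so l_f ∈ {2, 4}; with 0 ≤ l_f ≤ n_f−1 = 7, the allowed l_f values are {2, 4}.
For l_f = 2: m_f ∈ {m_i−1, m_i, m_i+1} ∩ [−2, 2] = {0, 1, 2} → 3 states.
For l_f = 4: m_f ∈ {m_i−1, m_i, m_i+1} ∩ [−4, 4] = {0, 1, 2} → 3 states.
Total: 6.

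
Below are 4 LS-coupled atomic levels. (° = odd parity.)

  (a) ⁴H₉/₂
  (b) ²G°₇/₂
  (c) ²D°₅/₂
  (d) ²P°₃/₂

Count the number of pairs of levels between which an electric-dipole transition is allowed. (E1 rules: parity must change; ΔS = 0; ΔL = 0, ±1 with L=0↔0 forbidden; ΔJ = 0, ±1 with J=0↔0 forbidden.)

0

(a)–(b): forbidden (ΔS).
(a)–(c): forbidden (ΔS, ΔL, ΔJ).
(a)–(d): forbidden (ΔS, ΔL, ΔJ).
(b)–(c): forbidden (parity, ΔL).
(b)–(d): forbidden (parity, ΔL, ΔJ).
(c)–(d): forbidden (parity).
Allowed pairs: 0 of 6.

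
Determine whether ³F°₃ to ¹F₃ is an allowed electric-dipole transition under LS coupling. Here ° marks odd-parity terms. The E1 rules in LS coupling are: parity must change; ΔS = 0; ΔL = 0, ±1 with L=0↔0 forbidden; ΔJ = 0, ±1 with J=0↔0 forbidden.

forbidden

Parity must change: odd → even — satisfied.
ΔS = 0: S: 1 → 0 — violated.
ΔL = 0, ±1 (not L=0↔0): L: 3 → 3, ΔL = +0 — satisfied.
ΔJ = 0, ±1 (not J=0↔0): J: 3 → 3, ΔJ = +0 — satisfied.
Rule(s) violated: ΔS.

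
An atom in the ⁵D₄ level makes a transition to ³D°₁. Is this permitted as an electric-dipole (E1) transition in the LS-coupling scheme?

forbidden

Parity must change: even → odd — ok.
ΔS = 0: S: 2 → 1 — fails.
ΔL = 0, ±1 (not L=0↔0): L: 2 → 2, ΔL = +0 — ok.
ΔJ = 0, ±1 (not J=0↔0): J: 4 → 1, ΔJ = -3 — fails.
Rule(s) violated: ΔS, ΔJ.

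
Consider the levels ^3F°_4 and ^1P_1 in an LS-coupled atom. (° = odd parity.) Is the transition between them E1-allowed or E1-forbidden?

Initial level: S=1, L=3, J=4, parity odd. Final level: S=0, L=1, J=1, parity even.
Parity must change: odd → even — passes.
ΔS = 0: S: 1 → 0 — fails.
ΔL = 0, ±1 (not L=0↔0): L: 3 → 1, ΔL = -2 — fails.
ΔJ = 0, ±1 (not J=0↔0): J: 4 → 1, ΔJ = -3 — fails.
Rule(s) violated: ΔS, ΔL, ΔJ.

forbidden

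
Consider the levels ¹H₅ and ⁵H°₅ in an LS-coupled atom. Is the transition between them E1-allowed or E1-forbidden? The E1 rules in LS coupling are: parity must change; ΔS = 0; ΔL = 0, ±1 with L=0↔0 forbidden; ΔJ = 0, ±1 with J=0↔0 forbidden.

Initial level: S=0, L=5, J=5, parity even. Final level: S=2, L=5, J=5, parity odd.
Parity must change: even → odd — passes.
ΔS = 0: S: 0 → 2 — fails.
ΔL = 0, ±1 (not L=0↔0): L: 5 → 5, ΔL = +0 — passes.
ΔJ = 0, ±1 (not J=0↔0): J: 5 → 5, ΔJ = +0 — passes.
Rule(s) violated: ΔS.

forbidden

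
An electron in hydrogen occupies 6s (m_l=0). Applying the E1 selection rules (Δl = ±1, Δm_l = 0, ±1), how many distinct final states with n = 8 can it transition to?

3

E1 requires Δl = ±1, so l_f ∈ {-1, 1}; with 0 ≤ l_f ≤ n_f−1 = 7, the allowed l_f values are {1}.
For l_f = 1: m_f ∈ {m_i−1, m_i, m_i+1} ∩ [−1, 1] = {-1, 0, 1} → 3 states.
Total: 3.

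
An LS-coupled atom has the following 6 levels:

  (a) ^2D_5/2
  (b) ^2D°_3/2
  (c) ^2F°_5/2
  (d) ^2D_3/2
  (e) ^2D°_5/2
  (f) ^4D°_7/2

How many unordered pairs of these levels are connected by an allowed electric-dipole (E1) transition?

6

(a)–(b): allowed.
(a)–(c): allowed.
(a)–(d): forbidden (parity).
(a)–(e): allowed.
(a)–(f): forbidden (ΔS).
(b)–(c): forbidden (parity).
(b)–(d): allowed.
(b)–(e): forbidden (parity).
(b)–(f): forbidden (parity, ΔS, ΔJ).
(c)–(d): allowed.
(c)–(e): forbidden (parity).
(c)–(f): forbidden (parity, ΔS).
(d)–(e): allowed.
(d)–(f): forbidden (ΔS, ΔJ).
(e)–(f): forbidden (parity, ΔS).
Allowed pairs: 6 of 15.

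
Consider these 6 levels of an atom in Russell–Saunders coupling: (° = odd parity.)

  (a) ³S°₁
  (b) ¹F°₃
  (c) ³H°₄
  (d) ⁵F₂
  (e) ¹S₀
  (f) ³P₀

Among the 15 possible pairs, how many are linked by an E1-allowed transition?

(a)–(b): forbidden (parity, ΔS, ΔL, ΔJ).
(a)–(c): forbidden (parity, ΔL, ΔJ).
(a)–(d): forbidden (ΔS, ΔL).
(a)–(e): forbidden (ΔS, ΔL).
(a)–(f): allowed.
(b)–(c): forbidden (parity, ΔS, ΔL).
(b)–(d): forbidden (ΔS).
(b)–(e): forbidden (ΔL, ΔJ).
(b)–(f): forbidden (ΔS, ΔL, ΔJ).
(c)–(d): forbidden (ΔS, ΔL, ΔJ).
(c)–(e): forbidden (ΔS, ΔL, ΔJ).
(c)–(f): forbidden (ΔL, ΔJ).
(d)–(e): forbidden (parity, ΔS, ΔL, ΔJ).
(d)–(f): forbidden (parity, ΔS, ΔL, ΔJ).
(e)–(f): forbidden (parity, ΔS, ΔJ).
Allowed pairs: 1 of 15.

1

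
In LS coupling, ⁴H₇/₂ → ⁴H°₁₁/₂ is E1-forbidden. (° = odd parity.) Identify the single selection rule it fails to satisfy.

Reading off the term symbols: S 3/2→3/2, L 5→5, J 7/2→11/2, parity even→odd.
Parity must change: even → odd — passes.
ΔS = 0: S: 3/2 → 3/2 — passes.
ΔL = 0, ±1 (not L=0↔0): L: 5 → 5, ΔL = +0 — passes.
ΔJ = 0, ±1 (not J=0↔0): J: 7/2 → 11/2, ΔJ = +2 — fails.

the ΔJ = 0, ±1 rule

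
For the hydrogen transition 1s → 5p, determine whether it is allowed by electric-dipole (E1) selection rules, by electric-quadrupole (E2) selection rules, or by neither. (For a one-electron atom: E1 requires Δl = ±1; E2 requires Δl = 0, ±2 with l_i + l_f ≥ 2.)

E1

Δl = 1 − 0 = +1; l_i + l_f = 1.
E1 (Δl = ±1): satisfied.
E2 (Δl = 0,±2, l_i+l_f ≥ 2): not satisfied.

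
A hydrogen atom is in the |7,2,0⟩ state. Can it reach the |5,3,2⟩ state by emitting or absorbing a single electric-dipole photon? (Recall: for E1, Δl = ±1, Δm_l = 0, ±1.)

Initial l = 2, final l = 3, so Δl = +1. E1 requires Δl = ±1: satisfied.
m_l: 0 → 2 (Δm_l = +2). |Δm_l| ≤ 1 violated.
The transition is electric-dipole forbidden.

forbidden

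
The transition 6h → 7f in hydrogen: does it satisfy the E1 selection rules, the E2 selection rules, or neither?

Δl = 3 − 5 = -2; l_i + l_f = 8.
E1 (Δl = ±1): not satisfied.
E2 (Δl = 0,±2, l_i+l_f ≥ 2): satisfied.

E2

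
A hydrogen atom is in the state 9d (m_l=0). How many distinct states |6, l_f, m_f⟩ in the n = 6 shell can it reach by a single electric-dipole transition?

E1 requires Δl = ±1, so l_f ∈ {1, 3}; with 0 ≤ l_f ≤ n_f−1 = 5, the allowed l_f values are {1, 3}.
For l_f = 1: m_f ∈ {m_i−1, m_i, m_i+1} ∩ [−1, 1] = {-1, 0, 1} → 3 states.
For l_f = 3: m_f ∈ {m_i−1, m_i, m_i+1} ∩ [−3, 3] = {-1, 0, 1} → 3 states.
Total: 6.

6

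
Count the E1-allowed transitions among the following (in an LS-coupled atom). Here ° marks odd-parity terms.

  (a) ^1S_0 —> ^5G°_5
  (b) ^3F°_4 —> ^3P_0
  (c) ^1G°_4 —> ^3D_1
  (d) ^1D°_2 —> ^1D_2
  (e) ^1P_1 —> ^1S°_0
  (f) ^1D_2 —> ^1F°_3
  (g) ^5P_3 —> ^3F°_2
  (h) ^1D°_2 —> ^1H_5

3

(a) forbidden (ΔS, ΔL, ΔJ fail)
(b) forbidden (ΔL, ΔJ fail)
(c) forbidden (ΔS, ΔL, ΔJ fail)
(d) allowed
(e) allowed
(f) allowed
(g) forbidden (ΔS, ΔL fail)
(h) forbidden (ΔL, ΔJ fail)
Total allowed: 3 of 8.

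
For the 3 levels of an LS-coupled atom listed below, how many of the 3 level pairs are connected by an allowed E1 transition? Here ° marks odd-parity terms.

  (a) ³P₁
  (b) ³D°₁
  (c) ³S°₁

(a)–(b): allowed.
(a)–(c): allowed.
(b)–(c): forbidden (parity, ΔL).
Allowed pairs: 2 of 3.

2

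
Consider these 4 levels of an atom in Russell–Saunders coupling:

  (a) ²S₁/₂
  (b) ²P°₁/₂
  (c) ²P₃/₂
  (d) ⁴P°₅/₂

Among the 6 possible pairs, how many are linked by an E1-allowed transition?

2

(a)–(b): allowed.
(a)–(c): forbidden (parity).
(a)–(d): forbidden (ΔS, ΔJ).
(b)–(c): allowed.
(b)–(d): forbidden (parity, ΔS, ΔJ).
(c)–(d): forbidden (ΔS).
Allowed pairs: 2 of 6.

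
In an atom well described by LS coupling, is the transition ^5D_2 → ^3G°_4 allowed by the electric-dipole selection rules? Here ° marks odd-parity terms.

forbidden

Initial level: S=2, L=2, J=2, parity even. Final level: S=1, L=4, J=4, parity odd.
Parity must change: even → odd — satisfied.
ΔJ = 0, ±1 (not J=0↔0): J: 2 → 4, ΔJ = +2 — violated.
ΔL = 0, ±1 (not L=0↔0): L: 2 → 4, ΔL = +2 — violated.
ΔS = 0: S: 2 → 1 — violated.
Rule(s) violated: ΔS, ΔL, ΔJ.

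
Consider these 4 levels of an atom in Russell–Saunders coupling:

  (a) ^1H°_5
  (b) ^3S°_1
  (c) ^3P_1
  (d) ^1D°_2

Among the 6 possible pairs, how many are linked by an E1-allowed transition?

1

(a)–(b): forbidden (parity, ΔS, ΔL, ΔJ).
(a)–(c): forbidden (ΔS, ΔL, ΔJ).
(a)–(d): forbidden (parity, ΔL, ΔJ).
(b)–(c): allowed.
(b)–(d): forbidden (parity, ΔS, ΔL).
(c)–(d): forbidden (ΔS).
Allowed pairs: 1 of 6.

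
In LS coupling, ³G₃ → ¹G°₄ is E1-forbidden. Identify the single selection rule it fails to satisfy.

Reading off the term symbols: S 1→0, L 4→4, J 3→4, parity even→odd.
ΔS = 0: S: 1 → 0 — violated.
ΔJ = 0, ±1 (not J=0↔0): J: 3 → 4, ΔJ = +1 — satisfied.
ΔL = 0, ±1 (not L=0↔0): L: 4 → 4, ΔL = +0 — satisfied.
Parity must change: even → odd — satisfied.

the ΔS = 0 rule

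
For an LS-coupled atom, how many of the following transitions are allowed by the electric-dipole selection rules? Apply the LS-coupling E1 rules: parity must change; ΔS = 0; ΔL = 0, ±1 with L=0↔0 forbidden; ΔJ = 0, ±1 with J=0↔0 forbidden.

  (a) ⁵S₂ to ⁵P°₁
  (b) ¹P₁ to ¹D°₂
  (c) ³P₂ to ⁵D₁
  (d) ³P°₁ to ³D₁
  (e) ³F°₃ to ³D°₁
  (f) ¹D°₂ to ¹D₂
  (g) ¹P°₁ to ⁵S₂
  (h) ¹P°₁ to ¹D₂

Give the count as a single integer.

5

(a) allowed
(b) allowed
(c) forbidden (parity, ΔS fail)
(d) allowed
(e) forbidden (parity, ΔJ fail)
(f) allowed
(g) forbidden (ΔS fails)
(h) allowed
Total allowed: 5 of 8.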